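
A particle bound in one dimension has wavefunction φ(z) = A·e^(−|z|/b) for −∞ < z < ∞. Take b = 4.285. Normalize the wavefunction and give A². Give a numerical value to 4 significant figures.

A^2 ≈ 0.2334

Normalization requires ∫|φ|² dz = 1, integrated from −∞ to ∞.
The integral (without the A² prefactor) comes out to b.
So A² = (b)^(−1).
Plugging in b = 4.285 yields A = 0.48309.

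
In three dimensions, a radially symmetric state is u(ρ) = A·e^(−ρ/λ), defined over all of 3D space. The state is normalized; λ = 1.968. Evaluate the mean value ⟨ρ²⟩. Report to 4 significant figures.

By definition ⟨ρ²⟩ = ∫ ρ^2 |u(ρ)|² 4πρ² dρ.
The ratio of the moment integral to the normalization integral gives ⟨ρ²⟩ = 3·λ^2.
Putting λ = 1.968 gives 11.619.

⟨ρ^2⟩ ≈ 11.62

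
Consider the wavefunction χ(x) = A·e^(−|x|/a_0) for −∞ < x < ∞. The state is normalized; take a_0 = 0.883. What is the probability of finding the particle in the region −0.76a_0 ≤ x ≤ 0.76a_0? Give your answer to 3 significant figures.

The probability is P = ∫ |χ|² dx over [−0.76a_0, 0.76a_0].
Since A² = 1/(a_0), this is the region integral divided by the full normalization integral.
Both integrals are even about x = 0, so only the x ≥ 0 halves are needed (the factors of 2 cancel). In terms of u = x/a_0 (A² and the length scale cancel between numerator and denominator), P = [∫_{0}^{0.76} e^(-2·u) du] / [∫_{0}^{∞} e^(-2·u) du].
Using ∫ e^(-2·u) du = -e^(-2·u)/2, the numerator is 1/2 - e^(-38/25)/2 and the denominator is 1/2.
Taking the ratio, P = 0.7813.

P ≈ 0.781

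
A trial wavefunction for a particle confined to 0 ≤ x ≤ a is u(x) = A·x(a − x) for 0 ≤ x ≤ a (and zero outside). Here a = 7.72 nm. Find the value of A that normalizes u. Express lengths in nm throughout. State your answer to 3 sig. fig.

A ≈ 0.0331 nm^(-5/2)

We need A² ∫|f|² dx = 1, taking the integral from 0 to a.
With u = A·x(a − x), the integral evaluates to A²·[a^5/30].
Hence A² = 1/[a^5/30].
Substituting a = 7.72 gives A² = 0.001094, so A = 0.03308.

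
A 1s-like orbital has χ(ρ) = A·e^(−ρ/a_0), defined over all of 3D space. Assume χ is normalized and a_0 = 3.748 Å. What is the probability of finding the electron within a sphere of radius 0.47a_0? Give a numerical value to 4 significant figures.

P ≈ 0.06960

P = ∫ |χ|² 4πρ² dρ over ρ ≤ 0.47a_0.
A² is fixed by ∫₀^∞ 4πρ²|χ|² dρ = 1, i.e. A² = (π·a_0^3)^(−1).
Let u = ρ/a_0; then A², 4π and the length scale all cancel, so P = ∫_{0}^{0.47} u^2·e^(-2·u) du ÷ ∫_{0}^{∞} u^2·e^(-2·u) du.
An antiderivative of u^2·e^(-2·u) is -(2·u^2 + 2·u + 1)·e^(-2·u)/4; evaluating from 0 to 0.47 gives ≈ 0.0174007, while the full integral is 1/4.
Taking the ratio yields P = 0.069603.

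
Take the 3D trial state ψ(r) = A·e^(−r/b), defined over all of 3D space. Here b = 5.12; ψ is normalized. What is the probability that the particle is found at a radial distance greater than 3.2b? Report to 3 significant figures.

P ≈ 0.0463

P = ∫ |ψ|² 4πr² dr over r > 3.2b.
A² is fixed by ∫₀^∞ 4πr²|ψ|² dr = 1, i.e. A² = (π·b^3)^(−1).
Substituting u = r/b, A², 4π and the length scale all cancel in the ratio: P = ∫_{3.2}^{∞} u^2·e^(-2·u) du / ∫_{0}^{∞} u^2·e^(-2·u) du.
An antiderivative of u^2·e^(-2·u) is -(2·u^2 + 2·u + 1)·e^(-2·u)/4; evaluating from 3.2 to ∞ gives 697·e^(-32/5)/100, while the full integral is 1/4.
The region integral divided by the full integral gives P = 0.04632.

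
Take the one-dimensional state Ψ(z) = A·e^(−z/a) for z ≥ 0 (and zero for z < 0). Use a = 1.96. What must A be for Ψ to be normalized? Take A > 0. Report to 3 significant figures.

We need A² ∫|f|² dz = 1, taking the integral from 0 to ∞.
Using ∫₀^∞ zⁿ e^(−αz) dz = n!/αⁿ⁺¹, the integral (without the A² prefactor) comes out to a/2.
Substituting a = 1.96 gives A² = 1.020, so A = 1.010.

A ≈ 1.01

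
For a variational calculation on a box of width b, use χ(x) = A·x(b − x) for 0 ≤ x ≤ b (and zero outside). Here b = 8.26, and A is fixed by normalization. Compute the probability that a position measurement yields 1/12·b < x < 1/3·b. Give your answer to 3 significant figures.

P ≈ 0.205

|χ|² is the probability density, so P = ∫_{1/12·b}^{1/3·b} |χ|² dx.
Since A² = 1/(b^5/30), this is the region integral divided by the full normalization integral.
Substituting u = x/b, A² and the length scale cancel in the ratio: P = ∫_{1/12}^{1/3} u^2·(1 - u)^2 du / ∫_{0}^{1} u^2·(1 - u)^2 du.
An antiderivative of u^2·(1 - u)^2 is u^3·(6·u^2 - 15·u + 10)/30; evaluating from 1/12 to 1/3 gives ≈ 0.0068263, while the full integral is 1/30.
This works out to P = 0.2048.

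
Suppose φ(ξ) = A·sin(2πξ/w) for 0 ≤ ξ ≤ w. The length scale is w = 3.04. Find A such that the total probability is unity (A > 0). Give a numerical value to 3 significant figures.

A ≈ 0.811

The normalization condition is ∫|φ|² dξ = 1 from 0 to w.
With ∫₀^w sin²(nπξ/w) dξ = w/2, carrying out the integral gives A² · w/2.
So A² = (w/2)^(−1).
Plugging in w = 3.04 yields A = 0.8111.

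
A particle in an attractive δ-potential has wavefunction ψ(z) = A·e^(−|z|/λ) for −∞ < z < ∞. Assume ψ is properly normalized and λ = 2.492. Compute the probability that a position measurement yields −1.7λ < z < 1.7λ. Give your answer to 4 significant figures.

P ≈ 0.9666

|ψ|² is the probability density, so P = ∫_{−1.7λ}^{1.7λ} |ψ|² dz.
With A² fixed by ∫|ψ|² = 1, i.e. A² = (λ)^(−1), substitute and integrate.
By symmetry take twice the z ≥ 0 contribution in numerator and denominator; the 2's cancel. Substituting u = z/λ, A² and the length scale cancel in the ratio: P = ∫_{0}^{1.7} e^(-2·u) du / ∫_{0}^{∞} e^(-2·u) du.
An antiderivative of e^(-2·u) is -e^(-2·u)/2; evaluating from 0 to 1.7 gives 1/2 - e^(-17/5)/2, while the full integral is 1/2.
Taking the ratio, P = 0.96663.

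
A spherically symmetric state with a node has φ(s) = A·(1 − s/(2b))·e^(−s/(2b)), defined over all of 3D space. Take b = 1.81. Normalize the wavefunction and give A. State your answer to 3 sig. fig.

A ≈ 0.0819

We need A² ∫|f|² 4πs² ds = 1, taking the integral from 0 to ∞.
The angular integral contributes 4π, leaving ∫₀^∞ s²|φ|² ds.
Using ∫₀^∞ sⁿ e^(−αs) ds = n!/αⁿ⁺¹, with φ = A·(1 − s/(2b))·e^(−s/(2b)), the integral evaluates to A²·[8·π·b^3].
Hence A² = 1/[8·π·b^3].
Substituting b = 1.81 gives A² = 0.006710, so A = 0.08191.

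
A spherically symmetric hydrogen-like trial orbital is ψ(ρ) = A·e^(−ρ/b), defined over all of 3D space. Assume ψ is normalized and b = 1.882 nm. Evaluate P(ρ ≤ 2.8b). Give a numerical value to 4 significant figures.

P ≈ 0.9176

P = ∫ |ψ|² 4πρ² dρ over ρ ≤ 2.8b.
A² is fixed by ∫₀^∞ 4πρ²|ψ|² dρ = 1, i.e. A² = (π·b^3)^(−1).
Substituting u = ρ/b, A², 4π and the length scale all cancel in the ratio: P = ∫_{0}^{2.8} u^2·e^(-2·u) du / ∫_{0}^{∞} u^2·e^(-2·u) du.
An antiderivative of u^2·e^(-2·u) is -(2·u^2 + 2·u + 1)·e^(-2·u)/4; evaluating from 0 to 2.8 gives 1/4 - 557·e^(-28/5)/100, while the full integral is 1/4.
Taking the ratio yields P = 0.91761.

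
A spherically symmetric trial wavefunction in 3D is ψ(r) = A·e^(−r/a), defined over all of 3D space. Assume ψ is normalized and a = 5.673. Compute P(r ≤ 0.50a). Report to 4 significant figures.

Integrate the radial probability density 4πr²|ψ|² over r ≤ 0.50a.
The full normalization integral is A²·[π·a^3] = 1, fixing A².
Let u = r/a; then A², 4π and the length scale all cancel, so P = ∫_{0}^{0.50} u^2·e^(-2·u) du ÷ ∫_{0}^{∞} u^2·e^(-2·u) du.
Using ∫ u^2·e^(-2·u) du = -(2·u^2 + 2·u + 1)·e^(-2·u)/4, the numerator is 1/4 - 5·e^(-1)/8 and the denominator is 1/4.
The region integral divided by the full integral gives P = 0.080301.

P ≈ 0.08030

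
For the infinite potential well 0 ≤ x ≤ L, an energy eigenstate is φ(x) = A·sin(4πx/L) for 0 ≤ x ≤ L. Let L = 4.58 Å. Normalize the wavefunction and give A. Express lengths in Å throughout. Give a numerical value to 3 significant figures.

Require ∫ |φ|² dx = 1 over the whole domain.
With ∫₀^L sin²(nπx/L) dx = L/2, the integral (without the A² prefactor) comes out to L/2.
Substituting L = 4.58 gives A² = 0.4367, so A = 0.6608.

A ≈ 0.661 Å^(-1/2)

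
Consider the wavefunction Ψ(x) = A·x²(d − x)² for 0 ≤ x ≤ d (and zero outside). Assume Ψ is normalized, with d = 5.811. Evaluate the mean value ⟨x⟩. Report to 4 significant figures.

⟨x⟩ ≈ 2.906

The expectation value is the |Ψ|²-weighted average of x: ∫ x|Ψ|² dx.
Expanding the polynomial and integrating term by term, evaluating both integrals, ⟨x⟩ = d/2.
With d = 5.811, ⟨x⟩ = 2.9055.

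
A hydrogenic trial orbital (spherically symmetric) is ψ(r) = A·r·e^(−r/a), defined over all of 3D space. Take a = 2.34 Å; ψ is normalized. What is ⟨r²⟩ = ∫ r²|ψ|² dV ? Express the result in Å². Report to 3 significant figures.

The expectation value is the |ψ|²-weighted average of r^2: ∫ r^2|ψ|² 4πr² dr.
The ratio of the moment integral to the normalization integral gives ⟨r²⟩ = 15·a^2/2.
With a = 2.34, ⟨r^2⟩ = 41.07.

⟨r^2⟩ ≈ 41.1 Å^2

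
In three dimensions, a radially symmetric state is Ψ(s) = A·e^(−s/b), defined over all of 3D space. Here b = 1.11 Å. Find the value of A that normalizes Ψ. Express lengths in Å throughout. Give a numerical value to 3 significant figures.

Require ∫ |Ψ|² 4πs² ds = 1 over the whole domain.
With ∫₀^∞ s^2 e^(−αs) ds = 2!/α^3, with Ψ = A·e^(−s/b), the integral evaluates to A²·[π·b^3].
So A² = (π·b^3)^(−1).
Plugging in b = 1.11 yields A = 0.4824.

A ≈ 0.482 Å^(-3/2)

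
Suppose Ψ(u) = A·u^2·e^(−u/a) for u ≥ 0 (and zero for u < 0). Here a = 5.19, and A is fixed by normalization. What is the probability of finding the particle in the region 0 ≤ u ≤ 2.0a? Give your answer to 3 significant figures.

P ≈ 0.371

P = ∫_{0}^{2.0a} |Ψ(u)|² du.
With A² fixed by ∫|Ψ|² = 1, i.e. A² = (3·a^5/4)^(−1), substitute and integrate.
In terms of t = u/a (A² and the length scale cancel between numerator and denominator), P = [∫_{0}^{2.0} t^4·e^(-2·t) dt] / [∫_{0}^{∞} t^4·e^(-2·t) dt].
With ∫ t^4·e^(-2·t) dt = -(t^4/2 + t^3 + 3·t^2/2 + 3·t/2 + 3/4)·e^(-2·t) + C, the region integral is 3/4 - 103·e^(-4)/4 and the full one is 3/4.
Evaluating gives P = 0.3712.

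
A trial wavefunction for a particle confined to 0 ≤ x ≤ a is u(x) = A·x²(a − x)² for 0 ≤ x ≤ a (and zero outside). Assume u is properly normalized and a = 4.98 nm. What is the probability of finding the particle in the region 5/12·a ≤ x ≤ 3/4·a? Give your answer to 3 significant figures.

P = ∫_{5/12·a}^{3/4·a} |u(x)|² dx.
Since A² = 1/(a^9/630), this is the region integral divided by the full normalization integral.
Substituting t = x/a, A² and the length scale cancel in the ratio: P = ∫_{5/12}^{3/4} t^4·(1 - t)^4 dt / ∫_{0}^{1} t^4·(1 - t)^4 dt.
With ∫ t^4·(1 - t)^4 dt = t^5·(70·t^4 - 315·t^3 + 540·t^2 - 420·t + 126)/630 + C, the region integral is ≈ 0.0010298 and the full one is 1/630.
Evaluating gives P = 0.6487.

P ≈ 0.649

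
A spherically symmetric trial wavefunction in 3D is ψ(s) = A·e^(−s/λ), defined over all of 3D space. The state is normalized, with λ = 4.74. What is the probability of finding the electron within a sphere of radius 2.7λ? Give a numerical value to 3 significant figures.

P ≈ 0.905

Integrate the radial probability density 4πs²|ψ|² over s ≤ 2.7λ.
A² is fixed by ∫₀^∞ 4πs²|ψ|² ds = 1, i.e. A² = (π·λ^3)^(−1).
Substituting u = s/λ, A², 4π and the length scale all cancel in the ratio: P = ∫_{0}^{2.7} u^2·e^(-2·u) du / ∫_{0}^{∞} u^2·e^(-2·u) du.
Using ∫ u^2·e^(-2·u) du = -(2·u^2 + 2·u + 1)·e^(-2·u)/4, the numerator is 1/4 - 1049·e^(-27/5)/200 and the denominator is 1/4.
The region integral divided by the full integral gives P = 0.9052.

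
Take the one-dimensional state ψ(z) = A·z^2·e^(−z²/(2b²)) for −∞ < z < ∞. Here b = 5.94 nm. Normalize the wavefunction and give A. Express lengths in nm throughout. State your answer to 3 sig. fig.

A ≈ 0.0101 nm^(-5/2)

The normalization condition is ∫|ψ|² dz = 1 from −∞ to ∞.
With ∫_{−∞}^{∞} z^(2m) e^(−αz²) dz = (2m−1)!!·√π / (2^m α^(m+1/2)), with ψ = A·z^2·e^(−z²/(2b²)), the integral evaluates to A²·[3·√(π)·b^5/4].
Setting this equal to 1 gives A² = 1/(3·√(π)·b^5/4).
Plugging in b = 5.94 yields A = 0.01009.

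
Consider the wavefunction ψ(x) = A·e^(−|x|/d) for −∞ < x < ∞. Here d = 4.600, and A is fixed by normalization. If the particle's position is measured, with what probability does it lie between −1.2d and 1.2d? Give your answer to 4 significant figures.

P ≈ 0.9093

The probability is P = ∫ |ψ|² dx over [−1.2d, 1.2d].
Since A² = 1/(d), this is the region integral divided by the full normalization integral.
Both integrals are even about x = 0, so only the x ≥ 0 halves are needed (the factors of 2 cancel). Substituting u = x/d, A² and the length scale cancel in the ratio: P = ∫_{0}^{1.2} e^(-2·u) du / ∫_{0}^{∞} e^(-2·u) du.
Using ∫ e^(-2·u) du = -e^(-2·u)/2, the numerator is 1/2 - e^(-12/5)/2 and the denominator is 1/2.
Taking the ratio, P = 0.90928.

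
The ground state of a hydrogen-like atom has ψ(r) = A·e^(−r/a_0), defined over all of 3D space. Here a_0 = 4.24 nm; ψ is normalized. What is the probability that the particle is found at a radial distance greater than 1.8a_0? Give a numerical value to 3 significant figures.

P = ∫ |ψ|² 4πr² dr over r > 1.8a_0.
Normalization gives A² = 1/(π·a_0^3).
In terms of u = r/a_0 (A², 4π and the length scale all cancel between numerator and denominator), P = [∫_{1.8}^{∞} u^2·e^(-2·u) du] / [∫_{0}^{∞} u^2·e^(-2·u) du].
Using ∫ u^2·e^(-2·u) du = -(2·u^2 + 2·u + 1)·e^(-2·u)/4, the numerator is 277·e^(-18/5)/100 and the denominator is 1/4.
This evaluates to P = 0.3027.

P ≈ 0.303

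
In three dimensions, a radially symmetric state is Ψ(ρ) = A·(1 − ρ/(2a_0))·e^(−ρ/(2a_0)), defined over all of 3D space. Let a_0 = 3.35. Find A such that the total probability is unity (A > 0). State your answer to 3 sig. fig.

Require ∫ |Ψ|² 4πρ² dρ = 1 over the whole domain.
In 3D with spherical symmetry the volume element is 4πρ² dρ.
Recall ∫₀^∞ ρ^m e^(−ρ/β) dρ = m!·β^(m+1), with Ψ = A·(1 − ρ/(2a_0))·e^(−ρ/(2a_0)), the integral evaluates to A²·[8·π·a_0^3].
Hence A² = 1/[8·π·a_0^3].
Substituting a_0 = 3.35 gives A² = 0.001058, so A = 0.03253.

A ≈ 0.0325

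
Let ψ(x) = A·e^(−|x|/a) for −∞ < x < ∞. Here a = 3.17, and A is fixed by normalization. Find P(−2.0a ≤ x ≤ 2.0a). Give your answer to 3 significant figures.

|ψ|² is the probability density, so P = ∫_{−2.0a}^{2.0a} |ψ|² dx.
Since A² = 1/(a), this is the region integral divided by the full normalization integral.
By symmetry take twice the x ≥ 0 contribution in numerator and denominator; the 2's cancel. Let u = x/a; then A² and the length scale cancel, so P = ∫_{0}^{2.0} e^(-2·u) du ÷ ∫_{0}^{∞} e^(-2·u) du.
An antiderivative of e^(-2·u) is -e^(-2·u)/2; evaluating from 0 to 2.0 gives 1/2 - e^(-4)/2, while the full integral is 1/2.
This works out to P = 0.9817.

P ≈ 0.982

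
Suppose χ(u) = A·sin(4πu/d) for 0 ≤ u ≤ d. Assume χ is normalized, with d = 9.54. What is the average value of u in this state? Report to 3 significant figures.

The expectation value is the |χ|²-weighted average of u: ∫ u|χ|² du.
Using sin²θ = (1 − cos 2θ)/2, evaluating both integrals, ⟨u⟩ = d/2.
With d = 9.54, ⟨u⟩ = 4.770.

⟨u⟩ ≈ 4.77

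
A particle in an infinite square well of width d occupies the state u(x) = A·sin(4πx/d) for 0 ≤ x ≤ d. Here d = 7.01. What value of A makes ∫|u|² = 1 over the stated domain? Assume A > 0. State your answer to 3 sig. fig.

Normalization requires ∫|u|² dx = 1, integrated from 0 to d.
Using sin²θ = (1 − cos 2θ)/2, carrying out the integral gives A² · d/2.
So A² = (d/2)^(−1).
Substituting d = 7.01 gives A² = 0.2853, so A = 0.5341.

A ≈ 0.534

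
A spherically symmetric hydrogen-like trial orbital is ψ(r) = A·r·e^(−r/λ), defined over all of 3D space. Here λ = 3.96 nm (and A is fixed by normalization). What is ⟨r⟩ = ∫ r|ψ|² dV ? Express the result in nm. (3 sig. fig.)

⟨r⟩ ≈ 9.90 nm

⟨r⟩ = ∫ r |ψ|² 4πr² dr over the full domain.
With ∫₀^∞ r^5 e^(−αr) dr = 5!/α^6, evaluating both integrals, ⟨r⟩ = 5·λ/2.
With λ = 3.96, ⟨r⟩ = 9.900.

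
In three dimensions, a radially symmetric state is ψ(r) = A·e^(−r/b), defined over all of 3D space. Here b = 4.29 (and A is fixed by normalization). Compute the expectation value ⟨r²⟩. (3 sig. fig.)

⟨r^2⟩ ≈ 55.2

By definition ⟨r²⟩ = ∫ r^2 |ψ(r)|² 4πr² dr.
Evaluating both integrals, ⟨r²⟩ = 3·b^2.
Putting b = 4.29 gives 55.21.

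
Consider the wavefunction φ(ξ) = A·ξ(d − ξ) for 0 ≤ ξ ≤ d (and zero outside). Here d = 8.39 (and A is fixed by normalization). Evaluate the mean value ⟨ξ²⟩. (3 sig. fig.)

⟨ξ^2⟩ ≈ 20.1

⟨ξ²⟩ = ∫ ξ^2 |φ|² dξ over the full domain.
Expanding the polynomial and integrating term by term, the ratio of the moment integral to the normalization integral gives ⟨ξ²⟩ = 2·d^2/7.
Putting d = 8.39 gives 20.11.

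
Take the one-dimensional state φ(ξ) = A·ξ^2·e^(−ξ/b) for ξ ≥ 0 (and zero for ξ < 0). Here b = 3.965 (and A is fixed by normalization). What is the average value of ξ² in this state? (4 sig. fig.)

By definition ⟨ξ²⟩ = ∫ ξ^2 |φ(ξ)|² dξ.
Using ∫₀^∞ ξⁿ e^(−αξ) dξ = n!/αⁿ⁺¹, evaluating both integrals, ⟨ξ²⟩ = 15·b^2/2.
Putting b = 3.965 gives 117.91.

⟨ξ^2⟩ ≈ 117.9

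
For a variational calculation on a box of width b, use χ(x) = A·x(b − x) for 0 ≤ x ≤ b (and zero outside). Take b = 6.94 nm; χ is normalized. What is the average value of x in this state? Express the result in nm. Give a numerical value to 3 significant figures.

⟨x⟩ ≈ 3.47 nm

The expectation value is the |χ|²-weighted average of x: ∫ x|χ|² dx.
Since the A² factors cancel between numerator and denominator, ⟨x⟩ = b/2.
With b = 6.94, ⟨x⟩ = 3.470.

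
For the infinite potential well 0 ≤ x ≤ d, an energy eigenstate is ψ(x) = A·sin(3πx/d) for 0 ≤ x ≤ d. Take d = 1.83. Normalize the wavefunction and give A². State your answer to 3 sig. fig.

Require ∫ |ψ|² dx = 1 over the whole domain.
With ∫₀^d sin²(nπx/d) dx = d/2, ∫|ψ|² dx = A²·(d/2).
Setting this equal to 1 gives A² = 1/(d/2).
With d = 1.83: A² = 1.093 and A = 1.045.

A^2 ≈ 1.09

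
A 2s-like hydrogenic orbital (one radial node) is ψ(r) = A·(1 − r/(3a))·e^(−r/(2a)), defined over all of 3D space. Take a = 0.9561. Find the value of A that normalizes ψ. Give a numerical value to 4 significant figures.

A ≈ 0.3696

Require ∫ |ψ|² 4πr² dr = 1 over the whole domain.
Carrying out the integral gives A² · 8·π·a^3/3.
Hence A² = 1/[8·π·a^3/3].
With a = 0.9561: A² = 0.13658 and A = 0.36956.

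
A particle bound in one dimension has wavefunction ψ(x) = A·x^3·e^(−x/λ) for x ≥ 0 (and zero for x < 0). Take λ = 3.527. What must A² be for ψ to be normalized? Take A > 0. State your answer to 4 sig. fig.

We need A² ∫|f|² dx = 1, taking the integral from 0 to ∞.
∫|ψ|² dx = A²·(45·λ^7/8).
Hence A² = 1/[45·λ^7/8].
Substituting λ = 3.527 gives A² = 0.000026184, so A = 0.0051170.

A^2 ≈ 0.00002618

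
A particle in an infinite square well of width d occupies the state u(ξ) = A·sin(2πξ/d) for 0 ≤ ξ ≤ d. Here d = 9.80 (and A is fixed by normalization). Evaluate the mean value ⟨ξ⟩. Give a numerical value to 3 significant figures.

By definition ⟨ξ⟩ = ∫ ξ |u(ξ)|² dξ.
With ∫₀^d sin²(nπξ/d) dξ = d/2, the ratio of the moment integral to the normalization integral gives ⟨ξ⟩ = d/2.
With d = 9.80, ⟨ξ⟩ = 4.900.

⟨ξ⟩ ≈ 4.90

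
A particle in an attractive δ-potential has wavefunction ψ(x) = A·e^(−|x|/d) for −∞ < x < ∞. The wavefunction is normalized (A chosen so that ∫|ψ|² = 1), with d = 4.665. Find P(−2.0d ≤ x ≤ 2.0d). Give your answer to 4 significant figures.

P ≈ 0.9817

|ψ|² is the probability density, so P = ∫_{−2.0d}^{2.0d} |ψ|² dx.
With A² fixed by ∫|ψ|² = 1, i.e. A² = (d)^(−1), substitute and integrate.
Both integrals are even about x = 0, so only the x ≥ 0 halves are needed (the factors of 2 cancel). Let u = x/d; then A² and the length scale cancel, so P = ∫_{0}^{2.0} e^(-2·u) du ÷ ∫_{0}^{∞} e^(-2·u) du.
Using ∫ e^(-2·u) du = -e^(-2·u)/2, the numerator is 1/2 - e^(-4)/2 and the denominator is 1/2.
This works out to P = 0.98168.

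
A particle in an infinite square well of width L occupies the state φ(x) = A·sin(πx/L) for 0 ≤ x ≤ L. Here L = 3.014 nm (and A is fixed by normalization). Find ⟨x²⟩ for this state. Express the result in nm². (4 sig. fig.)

⟨x²⟩ = ∫ x^2 |φ|² dx over the full domain.
Using sin²θ = (1 − cos 2θ)/2, evaluating both integrals, ⟨x²⟩ = -L^2/(2·π^2) + L^2/3.
With L = 3.014, ⟨x^2⟩ = 2.5679.

⟨x^2⟩ ≈ 2.568 nm^2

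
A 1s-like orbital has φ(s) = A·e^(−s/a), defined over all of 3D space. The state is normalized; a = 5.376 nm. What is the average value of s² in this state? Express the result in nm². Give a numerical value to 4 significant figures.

⟨s^2⟩ ≈ 86.70 nm^2

The expectation value is the |φ|²-weighted average of s^2: ∫ s^2|φ|² 4πs² ds.
Using ∫₀^∞ sⁿ e^(−αs) ds = n!/αⁿ⁺¹, since the A² factors cancel between numerator and denominator, ⟨s²⟩ = 3·a^2.
With a = 5.376, ⟨s^2⟩ = 86.704.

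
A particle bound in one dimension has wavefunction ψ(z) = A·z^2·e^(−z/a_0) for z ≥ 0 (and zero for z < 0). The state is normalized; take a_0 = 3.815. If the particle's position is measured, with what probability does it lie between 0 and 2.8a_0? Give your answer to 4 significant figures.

The probability is P = ∫ |ψ|² dz over [0, 2.8a_0].
The normalization integral ∫|ψ|²dz over the whole domain equals 3·a_0^5/4·A², and A² cancels in the ratio.
In terms of u = z/a_0 (A² and the length scale cancel between numerator and denominator), P = [∫_{0}^{2.8} u^4·e^(-2·u) du] / [∫_{0}^{∞} u^4·e^(-2·u) du].
Using ∫ u^4·e^(-2·u) du = -(u^4/2 + u^3 + 3·u^2/2 + 3·u/2 + 3/4)·e^(-2·u), the numerator is ≈ 0.493387 and the denominator is 3/4.
This works out to P = 0.65785.

P ≈ 0.6578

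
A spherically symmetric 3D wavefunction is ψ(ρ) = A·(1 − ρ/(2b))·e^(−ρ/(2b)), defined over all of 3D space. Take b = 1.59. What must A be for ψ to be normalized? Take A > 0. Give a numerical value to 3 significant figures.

A ≈ 0.0995

Require ∫ |ψ|² 4πρ² dρ = 1 over the whole domain.
(Spherical symmetry: dV = 4πρ² dρ.)
With ∫₀^∞ ρ^4 e^(−αρ) dρ = 4!/α^5, with ψ = A·(1 − ρ/(2b))·e^(−ρ/(2b)), the integral evaluates to A²·[8·π·b^3].
Hence A² = 1/[8·π·b^3].
Plugging in b = 1.59 yields A = 0.09949.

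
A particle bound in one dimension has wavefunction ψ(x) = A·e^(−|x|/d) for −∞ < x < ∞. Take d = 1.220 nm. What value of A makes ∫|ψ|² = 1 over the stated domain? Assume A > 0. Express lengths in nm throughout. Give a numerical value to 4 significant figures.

We need A² ∫|f|² dx = 1, taking the integral from −∞ to ∞.
∫|ψ|² dx = A²·(d).
Substituting d = 1.220 gives A² = 0.81967, so A = 0.90536.

A ≈ 0.9054 nm^(-1/2)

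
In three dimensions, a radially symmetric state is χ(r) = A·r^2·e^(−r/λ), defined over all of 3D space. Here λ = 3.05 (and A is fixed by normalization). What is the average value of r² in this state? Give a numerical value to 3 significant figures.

⟨r^2⟩ ≈ 130

By definition ⟨r²⟩ = ∫ r^2 |χ(r)|² 4πr² dr.
The ratio of the moment integral to the normalization integral gives ⟨r²⟩ = 14·λ^2.
Putting λ = 3.05 gives 130.2.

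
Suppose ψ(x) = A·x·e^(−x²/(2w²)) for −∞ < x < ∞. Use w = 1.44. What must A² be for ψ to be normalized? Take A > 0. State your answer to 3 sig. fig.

Require ∫ |ψ|² dx = 1 over the whole domain.
Differentiating ∫e^(−αx²) dx = √(π/α) under α to get the higher moments, carrying out the integral gives A² · √(π)·w^3/2.
So A² = (√(π)·w^3/2)^(−1).
Substituting w = 1.44 gives A² = 0.3779, so A = 0.6147.

A^2 ≈ 0.378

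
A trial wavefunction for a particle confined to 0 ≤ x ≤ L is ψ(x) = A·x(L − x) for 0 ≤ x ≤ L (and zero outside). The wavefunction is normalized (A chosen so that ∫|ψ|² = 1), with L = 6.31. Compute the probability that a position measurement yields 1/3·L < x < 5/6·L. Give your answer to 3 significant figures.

P ≈ 0.755

P = ∫_{1/3·L}^{5/6·L} |ψ(x)|² dx.
Since A² = 1/(L^5/30), this is the region integral divided by the full normalization integral.
Substituting u = x/L, A² and the length scale cancel in the ratio: P = ∫_{1/3}^{5/6} u^2·(1 - u)^2 du / ∫_{0}^{1} u^2·(1 - u)^2 du.
Using ∫ u^2·(1 - u)^2 du = u^3·(6·u^2 - 15·u + 10)/30, the numerator is 163/6480 and the denominator is 1/30.
The result is P = 163/216.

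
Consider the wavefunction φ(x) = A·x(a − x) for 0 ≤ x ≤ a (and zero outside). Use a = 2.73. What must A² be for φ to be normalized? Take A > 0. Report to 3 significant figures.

We need A² ∫|f|² dx = 1, taking the integral from 0 to a.
Expanding the polynomial and integrating term by term, carrying out the integral gives A² · a^5/30.
Plugging in a = 2.73 yields A = 0.4448.

A^2 ≈ 0.198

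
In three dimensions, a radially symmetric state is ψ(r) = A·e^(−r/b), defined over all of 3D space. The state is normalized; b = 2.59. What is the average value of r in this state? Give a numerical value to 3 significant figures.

⟨r⟩ = ∫ r |ψ|² 4πr² dr over the full domain.
Evaluating both integrals, ⟨r⟩ = 3·b/2.
With b = 2.59, ⟨r⟩ = 3.885.

⟨r⟩ ≈ 3.89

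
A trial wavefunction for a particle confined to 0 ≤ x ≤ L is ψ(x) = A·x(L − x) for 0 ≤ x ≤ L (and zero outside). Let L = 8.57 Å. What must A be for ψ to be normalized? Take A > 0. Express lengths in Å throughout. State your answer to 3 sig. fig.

We need A² ∫|f|² dx = 1, taking the integral from 0 to L.
With ψ = A·x(L − x), the integral evaluates to A²·[L^5/30].
Hence A² = 1/[L^5/30].
Substituting L = 8.57 gives A² = 0.0006490, so A = 0.02547.

A ≈ 0.0255 Å^(-5/2)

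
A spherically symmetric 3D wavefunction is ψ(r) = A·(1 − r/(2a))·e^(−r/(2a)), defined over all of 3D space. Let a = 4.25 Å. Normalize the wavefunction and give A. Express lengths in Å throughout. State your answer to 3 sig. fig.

A ≈ 0.0228 Å^(-3/2)

Normalization requires ∫|ψ|² 4πr² dr = 1, integrated from 0 to ∞.
(Spherical symmetry: dV = 4πr² dr.)
Recall ∫₀^∞ r^m e^(−r/β) dr = m!·β^(m+1), with ψ = A·(1 − r/(2a))·e^(−r/(2a)), the integral evaluates to A²·[8·π·a^3].
Setting this equal to 1 gives A² = 1/(8·π·a^3).
With a = 4.25: A² = 0.0005183 and A = 0.02277.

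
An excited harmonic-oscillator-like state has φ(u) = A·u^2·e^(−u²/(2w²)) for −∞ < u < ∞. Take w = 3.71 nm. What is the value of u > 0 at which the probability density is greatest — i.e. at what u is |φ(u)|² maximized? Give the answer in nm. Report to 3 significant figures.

The maximum of |φ(u)|² occurs where its derivative vanishes.
This gives u = √(2)·w.
With w = 3.71, the value of u > 0 at which the probability density is greatest is 5.247 nm.

u ≈ 5.25 nm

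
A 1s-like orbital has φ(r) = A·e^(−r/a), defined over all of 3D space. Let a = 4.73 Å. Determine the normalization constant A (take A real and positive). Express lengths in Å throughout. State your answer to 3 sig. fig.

Normalization requires ∫|φ|² 4πr² dr = 1, integrated from 0 to ∞.
In 3D with spherical symmetry the volume element is 4πr² dr.
Carrying out the integral gives A² · π·a^3.
Hence A² = 1/[π·a^3].
Plugging in a = 4.73 yields A = 0.05484.

A ≈ 0.0548 Å^(-3/2)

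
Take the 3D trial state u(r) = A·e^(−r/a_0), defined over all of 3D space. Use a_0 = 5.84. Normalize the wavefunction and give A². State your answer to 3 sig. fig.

Normalization requires ∫|u|² 4πr² dr = 1, integrated from 0 to ∞.
(Spherical symmetry: dV = 4πr² dr.)
With u = A·e^(−r/a_0), the integral evaluates to A²·[π·a_0^3].
Setting this equal to 1 gives A² = 1/(π·a_0^3).
Substituting a_0 = 5.84 gives A² = 0.001598, so A = 0.03998.

A^2 ≈ 0.00160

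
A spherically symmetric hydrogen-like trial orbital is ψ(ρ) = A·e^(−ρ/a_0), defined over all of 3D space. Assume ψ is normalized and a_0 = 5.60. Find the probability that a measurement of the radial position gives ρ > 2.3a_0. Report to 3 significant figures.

With dV = 4πρ²dρ, the probability is ∫|ψ|² dV over ρ > 2.3a_0.
A² is fixed by ∫₀^∞ 4πρ²|ψ|² dρ = 1, i.e. A² = (π·a_0^3)^(−1).
Let u = ρ/a_0; then A², 4π and the length scale all cancel, so P = ∫_{2.3}^{∞} u^2·e^(-2·u) du ÷ ∫_{0}^{∞} u^2·e^(-2·u) du.
An antiderivative of u^2·e^(-2·u) is -(2·u^2 + 2·u + 1)·e^(-2·u)/4; evaluating from 2.3 to ∞ gives 809·e^(-23/5)/200, while the full integral is 1/4.
Taking the ratio yields P = 0.1626.

P ≈ 0.163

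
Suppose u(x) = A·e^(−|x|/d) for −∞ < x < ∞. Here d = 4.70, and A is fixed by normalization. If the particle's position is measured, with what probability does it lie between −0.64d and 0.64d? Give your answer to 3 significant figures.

P ≈ 0.722

The probability is P = ∫ |u|² dx over [−0.64d, 0.64d].
With A² fixed by ∫|u|² = 1, i.e. A² = (d)^(−1), substitute and integrate.
By symmetry take twice the x ≥ 0 contribution in numerator and denominator; the 2's cancel. Let t = x/d; then A² and the length scale cancel, so P = ∫_{0}^{0.64} e^(-2·t) dt ÷ ∫_{0}^{∞} e^(-2·t) dt.
Using ∫ e^(-2·t) dt = -e^(-2·t)/2, the numerator is 1/2 - e^(-32/25)/2 and the denominator is 1/2.
Taking the ratio, P = 0.7220.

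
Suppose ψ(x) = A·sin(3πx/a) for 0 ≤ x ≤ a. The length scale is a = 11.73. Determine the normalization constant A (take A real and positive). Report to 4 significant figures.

The normalization condition is ∫|ψ|² dx = 1 from 0 to a.
Carrying out the integral gives A² · a/2.
Hence A² = 1/[a/2].
With a = 11.73: A² = 0.17050 and A = 0.41292.

A ≈ 0.4129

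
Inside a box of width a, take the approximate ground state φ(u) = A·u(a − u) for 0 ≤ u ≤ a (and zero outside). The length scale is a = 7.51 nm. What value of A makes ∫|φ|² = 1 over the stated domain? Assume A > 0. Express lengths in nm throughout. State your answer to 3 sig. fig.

Normalization requires ∫|φ|² du = 1, integrated from 0 to a.
Expanding the polynomial and integrating term by term, the integral (without the A² prefactor) comes out to a^5/30.
So A² = (a^5/30)^(−1).
Plugging in a = 7.51 yields A = 0.03544.

A ≈ 0.0354 nm^(-5/2)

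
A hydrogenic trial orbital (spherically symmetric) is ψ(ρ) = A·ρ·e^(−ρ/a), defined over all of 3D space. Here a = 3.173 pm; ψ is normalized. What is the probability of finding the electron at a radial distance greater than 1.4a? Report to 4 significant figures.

P ≈ 0.8477

With dV = 4πρ²dρ, the probability is ∫|ψ|² dV over ρ > 1.4a.
A² is fixed by ∫₀^∞ 4πρ²|ψ|² dρ = 1, i.e. A² = (3·π·a^5)^(−1).
Substituting u = ρ/a, A², 4π and the length scale all cancel in the ratio: P = ∫_{1.4}^{∞} u^4·e^(-2·u) du / ∫_{0}^{∞} u^4·e^(-2·u) du.
Using ∫ u^4·e^(-2·u) du = -(u^4/2 + u^3 + 3·u^2/2 + 3·u/2 + 3/4)·e^(-2·u), the numerator is ≈ 0.635757 and the denominator is 3/4.
The region integral divided by the full integral gives P = 0.84768.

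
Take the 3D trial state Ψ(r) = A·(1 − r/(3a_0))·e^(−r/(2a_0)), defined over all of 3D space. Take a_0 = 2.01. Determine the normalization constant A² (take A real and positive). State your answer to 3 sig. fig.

Require ∫ |Ψ|² 4πr² dr = 1 over the whole domain.
(Spherical symmetry: dV = 4πr² dr.)
Recall ∫₀^∞ r^m e^(−r/β) dr = m!·β^(m+1), carrying out the integral gives A² · 8·π·a_0^3/3.
Hence A² = 1/[8·π·a_0^3/3].
With a_0 = 2.01: A² = 0.01470 and A = 0.1212.

A^2 ≈ 0.0147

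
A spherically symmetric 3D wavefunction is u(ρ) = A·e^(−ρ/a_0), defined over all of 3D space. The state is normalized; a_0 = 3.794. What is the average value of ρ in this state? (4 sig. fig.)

⟨ρ⟩ ≈ 5.691

⟨ρ⟩ = ∫ ρ |u|² 4πρ² dρ over the full domain.
Using ∫₀^∞ ρⁿ e^(−αρ) dρ = n!/αⁿ⁺¹, since the A² factors cancel between numerator and denominator, ⟨ρ⟩ = 3·a_0/2.
Putting a_0 = 3.794 gives 5.6910.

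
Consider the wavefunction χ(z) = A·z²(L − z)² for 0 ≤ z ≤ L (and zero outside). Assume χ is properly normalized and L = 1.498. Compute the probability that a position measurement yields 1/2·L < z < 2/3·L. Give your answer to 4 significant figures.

The probability is P = ∫ |χ|² dz over [1/2·L, 2/3·L].
With A² fixed by ∫|χ|² = 1, i.e. A² = (L^9/630)^(−1), substitute and integrate.
Substituting u = z/L, A² and the length scale cancel in the ratio: P = ∫_{1/2}^{2/3} u^4·(1 - u)^4 du / ∫_{0}^{1} u^4·(1 - u)^4 du.
An antiderivative of u^4·(1 - u)^4 is u^5·(70·u^4 - 315·u^3 + 540·u^2 - 420·u + 126)/630; evaluating from 1/2 to 2/3 gives ≈ 0.000563737, while the full integral is 1/630.
The result is P = 0.35515.

P ≈ 0.3552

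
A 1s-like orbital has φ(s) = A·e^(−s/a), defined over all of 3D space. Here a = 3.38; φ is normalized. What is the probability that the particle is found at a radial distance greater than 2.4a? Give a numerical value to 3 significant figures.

P = ∫ |φ|² 4πs² ds over s > 2.4a.
A² is fixed by ∫₀^∞ 4πs²|φ|² ds = 1, i.e. A² = (π·a^3)^(−1).
Let u = s/a; then A², 4π and the length scale all cancel, so P = ∫_{2.4}^{∞} u^2·e^(-2·u) du ÷ ∫_{0}^{∞} u^2·e^(-2·u) du.
Using ∫ u^2·e^(-2·u) du = -(2·u^2 + 2·u + 1)·e^(-2·u)/4, the numerator is 433·e^(-24/5)/100 and the denominator is 1/4.
Taking the ratio yields P = 0.1425.

P ≈ 0.143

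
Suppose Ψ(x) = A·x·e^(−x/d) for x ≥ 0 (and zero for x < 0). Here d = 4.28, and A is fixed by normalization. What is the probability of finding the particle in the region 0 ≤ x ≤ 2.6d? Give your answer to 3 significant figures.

P ≈ 0.891

P = ∫_{0}^{2.6d} |Ψ(x)|² dx.
The normalization integral ∫|Ψ|²dx over the whole domain equals d^3/4·A², and A² cancels in the ratio.
In terms of u = x/d (A² and the length scale cancel between numerator and denominator), P = [∫_{0}^{2.6} u^2·e^(-2·u) du] / [∫_{0}^{∞} u^2·e^(-2·u) du].
With ∫ u^2·e^(-2·u) du = -(2·u^2 + 2·u + 1)·e^(-2·u)/4 + C, the region integral is 1/4 - 493·e^(-26/5)/100 and the full one is 1/4.
This works out to P = 0.8912.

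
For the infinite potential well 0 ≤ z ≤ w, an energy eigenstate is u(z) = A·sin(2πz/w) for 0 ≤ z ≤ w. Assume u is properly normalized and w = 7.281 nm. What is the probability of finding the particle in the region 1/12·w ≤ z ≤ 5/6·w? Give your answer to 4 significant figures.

|u|² is the probability density, so P = ∫_{1/12·w}^{5/6·w} |u|² dz.
Since A² = 1/(w/2), this is the region integral divided by the full normalization integral.
Substituting t = z/w, A² and the length scale cancel in the ratio: P = ∫_{1/12}^{5/6} sin(2·π·t)^2 dt / ∫_{0}^{1} sin(2·π·t)^2 dt.
An antiderivative of sin(2·π·t)^2 is t/2 - sin(4·π·t)/(8·π); evaluating from 1/12 to 5/6 gives √(3)/(8·π) + 3/8, while the full integral is 1/2.
This works out to P = (√(3) + 3·π)/(4·π).

P ≈ 0.8878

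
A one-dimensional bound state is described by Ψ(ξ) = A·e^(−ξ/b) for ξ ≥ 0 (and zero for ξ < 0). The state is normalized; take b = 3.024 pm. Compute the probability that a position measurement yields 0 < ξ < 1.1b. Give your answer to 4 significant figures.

P ≈ 0.8892

The probability is P = ∫ |Ψ|² dξ over [0, 1.1b].
With A² fixed by ∫|Ψ|² = 1, i.e. A² = (b/2)^(−1), substitute and integrate.
Let u = ξ/b; then A² and the length scale cancel, so P = ∫_{0}^{1.1} e^(-2·u) du ÷ ∫_{0}^{∞} e^(-2·u) du.
An antiderivative of e^(-2·u) is -e^(-2·u)/2; evaluating from 0 to 1.1 gives 1/2 - e^(-11/5)/2, while the full integral is 1/2.
The result is P = 0.88920.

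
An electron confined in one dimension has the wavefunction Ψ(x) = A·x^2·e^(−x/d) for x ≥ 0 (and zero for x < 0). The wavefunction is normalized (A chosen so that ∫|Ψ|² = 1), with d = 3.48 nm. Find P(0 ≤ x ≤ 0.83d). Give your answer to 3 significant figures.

P ≈ 0.0271

P = ∫_{0}^{0.83d} |Ψ(x)|² dx.
With A² fixed by ∫|Ψ|² = 1, i.e. A² = (3·d^5/4)^(−1), substitute and integrate.
Let u = x/d; then A² and the length scale cancel, so P = ∫_{0}^{0.83} u^4·e^(-2·u) du ÷ ∫_{0}^{∞} u^4·e^(-2·u) du.
Using ∫ u^4·e^(-2·u) du = -(u^4/2 + u^3 + 3·u^2/2 + 3·u/2 + 3/4)·e^(-2·u), the numerator is ≈ 0.020355 and the denominator is 3/4.
Evaluating gives P = 0.02714.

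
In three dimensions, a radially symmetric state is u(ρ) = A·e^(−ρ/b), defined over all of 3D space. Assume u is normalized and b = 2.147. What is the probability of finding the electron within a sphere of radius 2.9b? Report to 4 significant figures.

P ≈ 0.9285

Integrate the radial probability density 4πρ²|u|² over ρ ≤ 2.9b.
The full normalization integral is A²·[π·b^3] = 1, fixing A².
In terms of t = ρ/b (A², 4π and the length scale all cancel between numerator and denominator), P = [∫_{0}^{2.9} t^2·e^(-2·t) dt] / [∫_{0}^{∞} t^2·e^(-2·t) dt].
An antiderivative of t^2·e^(-2·t) is -(2·t^2 + 2·t + 1)·e^(-2·t)/4; evaluating from 0 to 2.9 gives 1/4 - 1181·e^(-29/5)/200, while the full integral is 1/4.
The region integral divided by the full integral gives P = 0.92849.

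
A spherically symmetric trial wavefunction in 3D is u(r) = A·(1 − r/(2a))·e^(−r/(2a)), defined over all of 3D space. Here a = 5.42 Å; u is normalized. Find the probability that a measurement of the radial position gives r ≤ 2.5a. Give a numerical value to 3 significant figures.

P ≈ 0.0554

With dV = 4πr²dr, the probability is ∫|u|² dV over r ≤ 2.5a.
The full normalization integral is A²·[8·π·a^3] = 1, fixing A².
Substituting t = r/a, A², 4π and the length scale all cancel in the ratio: P = ∫_{0}^{2.5} t^2·(1 - t/2)^2·e^(-t) dt / ∫_{0}^{∞} t^2·(1 - t/2)^2·e^(-t) dt.
An antiderivative of t^2·(1 - t/2)^2·e^(-t) is -(t^4/4 + t^2 + 2·t + 2)·e^(-t); evaluating from 0 to 2.5 gives 2 - 1473·e^(-5/2)/64, while the full integral is 2.
This evaluates to P = 0.05538.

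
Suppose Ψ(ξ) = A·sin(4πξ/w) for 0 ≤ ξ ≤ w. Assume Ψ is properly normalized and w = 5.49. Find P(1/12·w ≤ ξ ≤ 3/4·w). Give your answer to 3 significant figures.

|Ψ|² is the probability density, so P = ∫_{1/12·w}^{3/4·w} |Ψ|² dξ.
Since A² = 1/(w/2), this is the region integral divided by the full normalization integral.
In terms of u = ξ/w (A² and the length scale cancel between numerator and denominator), P = [∫_{1/12}^{3/4} sin(4·π·u)^2 du] / [∫_{0}^{1} sin(4·π·u)^2 du].
Using ∫ sin(4·π·u)^2 du = u/2 - sin(4·π·u)·cos(4·π·u)/(8·π), the numerator is √(3)/(32·π) + 1/3 and the denominator is 1/2.
Evaluating gives P = √(3)/(16·π) + 2/3.

P ≈ 0.701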